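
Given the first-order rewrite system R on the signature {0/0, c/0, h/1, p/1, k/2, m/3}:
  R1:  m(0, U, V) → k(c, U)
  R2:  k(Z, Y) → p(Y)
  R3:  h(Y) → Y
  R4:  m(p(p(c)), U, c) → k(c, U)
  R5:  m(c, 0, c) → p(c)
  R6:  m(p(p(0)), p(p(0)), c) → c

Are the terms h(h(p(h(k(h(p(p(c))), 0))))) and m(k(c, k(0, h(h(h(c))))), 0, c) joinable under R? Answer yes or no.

Reduce t₁ = h(h(p(h(k(h(p(p(c))), 0))))):
1. h(h(p(h(k(h(p(p(c))), 0)))))  →  h(p(h(k(h(p(p(c))), 0))))   [R3 at ε]
2. h(p(h(k(h(p(p(c))), 0))))  →  p(h(k(h(p(p(c))), 0)))   [R3 at ε]
3. p(h(k(h(p(p(c))), 0)))  →  p(k(h(p(p(c))), 0))   [R3 at 1]
4. p(k(h(p(p(c))), 0))  →  p(p(0))   [R2 at 1]

Reduce t₂ = m(k(c, k(0, h(h(h(c))))), 0, c):
1. m(k(c, k(0, h(h(h(c))))), 0, c)  →  m(p(k(0, h(h(h(c))))), 0, c)   [R2 at 1]
2. m(p(k(0, h(h(h(c))))), 0, c)  →  m(p(p(h(h(h(c))))), 0, c)   [R2 at 1.1]
3. m(p(p(h(h(h(c))))), 0, c)  →  m(p(p(h(h(c)))), 0, c)   [R3 at 1.1.1]
4. m(p(p(h(h(c)))), 0, c)  →  m(p(p(h(c))), 0, c)   [R3 at 1.1.1]
5. m(p(p(h(c))), 0, c)  →  m(p(p(c)), 0, c)   [R3 at 1.1.1]
6. m(p(p(c)), 0, c)  →  k(c, 0)   [R4 at ε]
7. k(c, 0)  →  p(0)   [R2 at ε]

no — NF(t₁) = p(p(0)), NF(t₂) = p(0)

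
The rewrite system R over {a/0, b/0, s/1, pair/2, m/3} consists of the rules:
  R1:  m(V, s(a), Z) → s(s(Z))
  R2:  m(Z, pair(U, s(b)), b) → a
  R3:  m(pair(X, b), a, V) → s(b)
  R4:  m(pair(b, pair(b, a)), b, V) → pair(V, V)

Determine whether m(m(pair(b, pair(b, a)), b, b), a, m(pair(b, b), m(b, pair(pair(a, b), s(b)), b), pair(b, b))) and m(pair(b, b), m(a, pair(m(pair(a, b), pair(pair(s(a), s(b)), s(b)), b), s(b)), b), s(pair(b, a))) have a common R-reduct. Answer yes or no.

Reduce t₁ = m(m(pair(b, pair(b, a)), b, b), a, m(pair(b, b), m(b, pair(pair(a, b), s(b)), b), pair(b, b))):
1. m(m(pair(b, pair(b, a)), b, b), a, m(pair(b, b), m(b, pair(pair(a, b), s(b)), b), pair(b, b)))  →  m(pair(b, b), a, m(pair(b, b), m(b, pair(pair(a, b), s(b)), b), pair(b, b)))   [R4 at 1]
2. m(pair(b, b), a, m(pair(b, b), m(b, pair(pair(a, b), s(b)), b), pair(b, b)))  →  s(b)   [R3 at ε]

Reduce t₂ = m(pair(b, b), m(a, pair(m(pair(a, b), pair(pair(s(a), s(b)), s(b)), b), s(b)), b), s(pair(b, a))):
1. m(pair(b, b), m(a, pair(m(pair(a, b), pair(pair(s(a), s(b)), s(b)), b), s(b)), b), s(pair(b, a)))  →  m(pair(b, b), a, s(pair(b, a)))   [R2 at 2]
2. m(pair(b, b), a, s(pair(b, a)))  →  s(b)   [R3 at ε]

yes — NF(t₁) = s(b), NF(t₂) = s(b)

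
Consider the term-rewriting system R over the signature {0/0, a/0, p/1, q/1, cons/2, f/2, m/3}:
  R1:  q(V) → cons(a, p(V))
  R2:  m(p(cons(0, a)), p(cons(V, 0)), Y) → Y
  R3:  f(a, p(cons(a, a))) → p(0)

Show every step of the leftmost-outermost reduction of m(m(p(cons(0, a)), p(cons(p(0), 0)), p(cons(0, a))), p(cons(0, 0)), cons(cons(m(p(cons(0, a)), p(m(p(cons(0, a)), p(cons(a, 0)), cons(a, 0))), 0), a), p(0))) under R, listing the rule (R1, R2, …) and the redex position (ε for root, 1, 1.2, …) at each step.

cons(cons(0, a), p(0))

1. m(m(p(cons(0, a)), p(cons(p(0), 0)), p(cons(0, a))), p(cons(0, 0)), cons(cons(m(p(cons(0, a)), p(m(p(cons(0, a)), p(cons(a, 0)), cons(a, 0))), 0), a), p(0)))  →  m(p(cons(0, a)), p(cons(0, 0)), cons(cons(m(p(cons(0, a)), p(m(p(cons(0, a)), p(cons(a, 0)), cons(a, 0))), 0), a), p(0)))   [R2 at 1]
2. m(p(cons(0, a)), p(cons(0, 0)), cons(cons(m(p(cons(0, a)), p(m(p(cons(0, a)), p(cons(a, 0)), cons(a, 0))), 0), a), p(0)))  →  cons(cons(m(p(cons(0, a)), p(m(p(cons(0, a)), p(cons(a, 0)), cons(a, 0))), 0), a), p(0))   [R2 at ε]
3. cons(cons(m(p(cons(0, a)), p(m(p(cons(0, a)), p(cons(a, 0)), cons(a, 0))), 0), a), p(0))  →  cons(cons(m(p(cons(0, a)), p(cons(a, 0)), 0), a), p(0))   [R2 at 1.1.2.1]
4. cons(cons(m(p(cons(0, a)), p(cons(a, 0)), 0), a), p(0))  →  cons(cons(0, a), p(0))   [R2 at 1.1]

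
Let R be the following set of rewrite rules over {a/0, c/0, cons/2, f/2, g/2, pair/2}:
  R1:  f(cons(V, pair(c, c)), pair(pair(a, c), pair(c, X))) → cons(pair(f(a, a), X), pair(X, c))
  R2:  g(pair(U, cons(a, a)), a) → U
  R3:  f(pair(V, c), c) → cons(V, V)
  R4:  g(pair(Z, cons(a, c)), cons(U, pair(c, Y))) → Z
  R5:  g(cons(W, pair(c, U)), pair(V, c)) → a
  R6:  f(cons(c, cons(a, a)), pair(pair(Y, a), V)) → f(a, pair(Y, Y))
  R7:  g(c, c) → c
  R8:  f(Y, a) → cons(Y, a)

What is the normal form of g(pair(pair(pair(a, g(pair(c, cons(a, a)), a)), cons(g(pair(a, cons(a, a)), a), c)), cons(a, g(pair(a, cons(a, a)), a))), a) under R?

pair(pair(a, c), cons(a, c))

1. g(pair(pair(pair(a, g(pair(c, cons(a, a)), a)), cons(g(pair(a, cons(a, a)), a), c)), cons(a, g(pair(a, cons(a, a)), a))), a)  →  g(pair(pair(pair(a, c), cons(g(pair(a, cons(a, a)), a), c)), cons(a, g(pair(a, cons(a, a)), a))), a)   [R2 at 1.1.1.2]
2. g(pair(pair(pair(a, c), cons(g(pair(a, cons(a, a)), a), c)), cons(a, g(pair(a, cons(a, a)), a))), a)  →  g(pair(pair(pair(a, c), cons(a, c)), cons(a, g(pair(a, cons(a, a)), a))), a)   [R2 at 1.1.2.1]
3. g(pair(pair(pair(a, c), cons(a, c)), cons(a, g(pair(a, cons(a, a)), a))), a)  →  g(pair(pair(pair(a, c), cons(a, c)), cons(a, a)), a)   [R2 at 1.2.2]
4. g(pair(pair(pair(a, c), cons(a, c)), cons(a, a)), a)  →  pair(pair(a, c), cons(a, c))   [R2 at ε]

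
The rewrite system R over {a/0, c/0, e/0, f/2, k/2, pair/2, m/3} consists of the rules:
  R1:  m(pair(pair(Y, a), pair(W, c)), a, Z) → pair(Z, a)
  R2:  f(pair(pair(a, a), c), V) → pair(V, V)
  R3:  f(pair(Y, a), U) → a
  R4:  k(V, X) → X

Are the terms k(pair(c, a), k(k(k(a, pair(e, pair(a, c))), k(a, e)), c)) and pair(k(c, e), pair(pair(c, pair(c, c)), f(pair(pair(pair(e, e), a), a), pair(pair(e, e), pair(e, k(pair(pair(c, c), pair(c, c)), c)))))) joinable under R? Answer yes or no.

no — NF(t₁) = c, NF(t₂) = pair(e, pair(pair(c, pair(c, c)), a))

Reduce t₁ = k(pair(c, a), k(k(k(a, pair(e, pair(a, c))), k(a, e)), c)):
1. k(pair(c, a), k(k(k(a, pair(e, pair(a, c))), k(a, e)), c))  →  k(k(k(a, pair(e, pair(a, c))), k(a, e)), c)   [R4 at ε]
2. k(k(k(a, pair(e, pair(a, c))), k(a, e)), c)  →  c   [R4 at ε]

Reduce t₂ = pair(k(c, e), pair(pair(c, pair(c, c)), f(pair(pair(pair(e, e), a), a), pair(pair(e, e), pair(e, k(pair(pair(c, c), pair(c, c)), c)))))):
1. pair(k(c, e), pair(pair(c, pair(c, c)), f(pair(pair(pair(e, e), a), a), pair(pair(e, e), pair(e, k(pair(pair(c, c), pair(c, c)), c))))))  →  pair(e, pair(pair(c, pair(c, c)), f(pair(pair(pair(e, e), a), a), pair(pair(e, e), pair(e, k(pair(pair(c, c), pair(c, c)), c))))))   [R4 at 1]
2. pair(e, pair(pair(c, pair(c, c)), f(pair(pair(pair(e, e), a), a), pair(pair(e, e), pair(e, k(pair(pair(c, c), pair(c, c)), c))))))  →  pair(e, pair(pair(c, pair(c, c)), a))   [R3 at 2.2]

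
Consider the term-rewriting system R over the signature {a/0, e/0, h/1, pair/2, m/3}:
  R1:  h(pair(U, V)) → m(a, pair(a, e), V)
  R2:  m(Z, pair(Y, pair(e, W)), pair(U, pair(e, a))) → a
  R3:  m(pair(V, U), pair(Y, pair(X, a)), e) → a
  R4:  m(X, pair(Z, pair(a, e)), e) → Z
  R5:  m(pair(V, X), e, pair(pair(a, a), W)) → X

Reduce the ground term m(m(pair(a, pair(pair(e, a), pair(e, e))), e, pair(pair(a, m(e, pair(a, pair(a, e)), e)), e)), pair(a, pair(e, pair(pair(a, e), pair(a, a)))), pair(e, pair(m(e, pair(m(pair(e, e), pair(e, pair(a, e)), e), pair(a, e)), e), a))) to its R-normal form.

a

1. m(m(pair(a, pair(pair(e, a), pair(e, e))), e, pair(pair(a, m(e, pair(a, pair(a, e)), e)), e)), pair(a, pair(e, pair(pair(a, e), pair(a, a)))), pair(e, pair(m(e, pair(m(pair(e, e), pair(e, pair(a, e)), e), pair(a, e)), e), a)))  →  m(m(pair(a, pair(pair(e, a), pair(e, e))), e, pair(pair(a, a), e)), pair(a, pair(e, pair(pair(a, e), pair(a, a)))), pair(e, pair(m(e, pair(m(pair(e, e), pair(e, pair(a, e)), e), pair(a, e)), e), a)))   [R4 at 1.3.1.2]
2. m(m(pair(a, pair(pair(e, a), pair(e, e))), e, pair(pair(a, a), e)), pair(a, pair(e, pair(pair(a, e), pair(a, a)))), pair(e, pair(m(e, pair(m(pair(e, e), pair(e, pair(a, e)), e), pair(a, e)), e), a)))  →  m(pair(pair(e, a), pair(e, e)), pair(a, pair(e, pair(pair(a, e), pair(a, a)))), pair(e, pair(m(e, pair(m(pair(e, e), pair(e, pair(a, e)), e), pair(a, e)), e), a)))   [R5 at 1]
3. m(pair(pair(e, a), pair(e, e)), pair(a, pair(e, pair(pair(a, e), pair(a, a)))), pair(e, pair(m(e, pair(m(pair(e, e), pair(e, pair(a, e)), e), pair(a, e)), e), a)))  →  m(pair(pair(e, a), pair(e, e)), pair(a, pair(e, pair(pair(a, e), pair(a, a)))), pair(e, pair(m(pair(e, e), pair(e, pair(a, e)), e), a)))   [R4 at 3.2.1]
4. m(pair(pair(e, a), pair(e, e)), pair(a, pair(e, pair(pair(a, e), pair(a, a)))), pair(e, pair(m(pair(e, e), pair(e, pair(a, e)), e), a)))  →  m(pair(pair(e, a), pair(e, e)), pair(a, pair(e, pair(pair(a, e), pair(a, a)))), pair(e, pair(e, a)))   [R4 at 3.2.1]
5. m(pair(pair(e, a), pair(e, e)), pair(a, pair(e, pair(pair(a, e), pair(a, a)))), pair(e, pair(e, a)))  →  a   [R2 at ε]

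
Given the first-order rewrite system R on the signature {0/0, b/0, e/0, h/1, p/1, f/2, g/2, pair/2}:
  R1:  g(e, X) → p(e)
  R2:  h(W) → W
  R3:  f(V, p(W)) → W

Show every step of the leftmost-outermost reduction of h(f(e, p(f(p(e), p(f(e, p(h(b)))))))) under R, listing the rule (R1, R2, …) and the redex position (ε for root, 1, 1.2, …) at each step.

b

1. h(f(e, p(f(p(e), p(f(e, p(h(b))))))))  →  f(e, p(f(p(e), p(f(e, p(h(b)))))))   [R2 at ε]
2. f(e, p(f(p(e), p(f(e, p(h(b)))))))  →  f(p(e), p(f(e, p(h(b)))))   [R3 at ε]
3. f(p(e), p(f(e, p(h(b)))))  →  f(e, p(h(b)))   [R3 at ε]
4. f(e, p(h(b)))  →  h(b)   [R3 at ε]
5. h(b)  →  b   [R2 at ε]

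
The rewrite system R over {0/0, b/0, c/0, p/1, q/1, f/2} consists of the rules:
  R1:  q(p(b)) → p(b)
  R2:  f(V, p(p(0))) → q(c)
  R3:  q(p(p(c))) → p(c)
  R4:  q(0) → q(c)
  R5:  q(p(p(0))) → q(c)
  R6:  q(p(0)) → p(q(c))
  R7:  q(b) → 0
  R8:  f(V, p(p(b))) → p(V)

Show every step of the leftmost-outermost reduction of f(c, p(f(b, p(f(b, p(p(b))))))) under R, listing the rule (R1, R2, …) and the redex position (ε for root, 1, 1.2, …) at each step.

p(c)

1. f(c, p(f(b, p(f(b, p(p(b)))))))  →  f(c, p(f(b, p(p(b)))))   [R8 at 2.1.2.1]
2. f(c, p(f(b, p(p(b)))))  →  f(c, p(p(b)))   [R8 at 2.1]
3. f(c, p(p(b)))  →  p(c)   [R8 at ε]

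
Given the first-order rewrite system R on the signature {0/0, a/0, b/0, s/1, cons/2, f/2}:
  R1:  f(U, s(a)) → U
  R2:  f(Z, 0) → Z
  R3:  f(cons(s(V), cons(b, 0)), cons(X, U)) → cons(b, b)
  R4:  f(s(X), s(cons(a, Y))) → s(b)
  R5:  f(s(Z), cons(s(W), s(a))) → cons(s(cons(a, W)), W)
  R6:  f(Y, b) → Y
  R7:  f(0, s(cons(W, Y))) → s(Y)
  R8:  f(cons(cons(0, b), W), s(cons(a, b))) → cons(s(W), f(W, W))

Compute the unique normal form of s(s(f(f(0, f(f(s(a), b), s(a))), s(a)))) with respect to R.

1. s(s(f(f(0, f(f(s(a), b), s(a))), s(a))))  →  s(s(f(0, f(f(s(a), b), s(a)))))   [R1 at 1.1]
2. s(s(f(0, f(f(s(a), b), s(a)))))  →  s(s(f(0, f(s(a), b))))   [R1 at 1.1.2]
3. s(s(f(0, f(s(a), b))))  →  s(s(f(0, s(a))))   [R6 at 1.1.2]
4. s(s(f(0, s(a))))  →  s(s(0))   [R1 at 1.1]

s(s(0))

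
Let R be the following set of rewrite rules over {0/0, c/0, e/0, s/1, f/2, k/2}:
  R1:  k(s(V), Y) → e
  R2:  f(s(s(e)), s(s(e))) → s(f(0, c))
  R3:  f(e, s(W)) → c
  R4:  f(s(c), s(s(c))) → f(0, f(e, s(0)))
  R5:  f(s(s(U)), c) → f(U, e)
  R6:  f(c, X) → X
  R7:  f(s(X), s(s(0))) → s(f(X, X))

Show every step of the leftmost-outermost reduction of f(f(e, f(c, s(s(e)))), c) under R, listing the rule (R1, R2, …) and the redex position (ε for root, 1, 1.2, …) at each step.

c

1. f(f(e, f(c, s(s(e)))), c)  →  f(f(e, s(s(e))), c)   [R6 at 1.2]
2. f(f(e, s(s(e))), c)  →  f(c, c)   [R3 at 1]
3. f(c, c)  →  c   [R6 at ε]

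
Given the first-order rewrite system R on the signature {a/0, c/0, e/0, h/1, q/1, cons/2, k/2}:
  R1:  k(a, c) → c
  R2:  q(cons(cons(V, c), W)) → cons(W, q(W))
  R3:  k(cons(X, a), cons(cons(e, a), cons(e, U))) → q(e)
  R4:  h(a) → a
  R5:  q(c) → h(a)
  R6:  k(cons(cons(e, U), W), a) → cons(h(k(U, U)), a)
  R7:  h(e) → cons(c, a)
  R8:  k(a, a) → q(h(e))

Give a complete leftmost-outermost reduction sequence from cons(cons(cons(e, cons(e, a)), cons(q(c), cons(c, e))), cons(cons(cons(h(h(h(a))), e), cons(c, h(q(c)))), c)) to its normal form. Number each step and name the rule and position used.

cons(cons(cons(e, cons(e, a)), cons(a, cons(c, e))), cons(cons(cons(a, e), cons(c, a)), c))

1. cons(cons(cons(e, cons(e, a)), cons(q(c), cons(c, e))), cons(cons(cons(h(h(h(a))), e), cons(c, h(q(c)))), c))  →  cons(cons(cons(e, cons(e, a)), cons(h(a), cons(c, e))), cons(cons(cons(h(h(h(a))), e), cons(c, h(q(c)))), c))   [R5 at 1.2.1]
2. cons(cons(cons(e, cons(e, a)), cons(h(a), cons(c, e))), cons(cons(cons(h(h(h(a))), e), cons(c, h(q(c)))), c))  →  cons(cons(cons(e, cons(e, a)), cons(a, cons(c, e))), cons(cons(cons(h(h(h(a))), e), cons(c, h(q(c)))), c))   [R4 at 1.2.1]
3. cons(cons(cons(e, cons(e, a)), cons(a, cons(c, e))), cons(cons(cons(h(h(h(a))), e), cons(c, h(q(c)))), c))  →  cons(cons(cons(e, cons(e, a)), cons(a, cons(c, e))), cons(cons(cons(h(h(a)), e), cons(c, h(q(c)))), c))   [R4 at 2.1.1.1.1.1]
4. cons(cons(cons(e, cons(e, a)), cons(a, cons(c, e))), cons(cons(cons(h(h(a)), e), cons(c, h(q(c)))), c))  →  cons(cons(cons(e, cons(e, a)), cons(a, cons(c, e))), cons(cons(cons(h(a), e), cons(c, h(q(c)))), c))   [R4 at 2.1.1.1.1]
5. cons(cons(cons(e, cons(e, a)), cons(a, cons(c, e))), cons(cons(cons(h(a), e), cons(c, h(q(c)))), c))  →  cons(cons(cons(e, cons(e, a)), cons(a, cons(c, e))), cons(cons(cons(a, e), cons(c, h(q(c)))), c))   [R4 at 2.1.1.1]
6. cons(cons(cons(e, cons(e, a)), cons(a, cons(c, e))), cons(cons(cons(a, e), cons(c, h(q(c)))), c))  →  cons(cons(cons(e, cons(e, a)), cons(a, cons(c, e))), cons(cons(cons(a, e), cons(c, h(h(a)))), c))   [R5 at 2.1.2.2.1]
7. cons(cons(cons(e, cons(e, a)), cons(a, cons(c, e))), cons(cons(cons(a, e), cons(c, h(h(a)))), c))  →  cons(cons(cons(e, cons(e, a)), cons(a, cons(c, e))), cons(cons(cons(a, e), cons(c, h(a))), c))   [R4 at 2.1.2.2.1]
8. cons(cons(cons(e, cons(e, a)), cons(a, cons(c, e))), cons(cons(cons(a, e), cons(c, h(a))), c))  →  cons(cons(cons(e, cons(e, a)), cons(a, cons(c, e))), cons(cons(cons(a, e), cons(c, a)), c))   [R4 at 2.1.2.2]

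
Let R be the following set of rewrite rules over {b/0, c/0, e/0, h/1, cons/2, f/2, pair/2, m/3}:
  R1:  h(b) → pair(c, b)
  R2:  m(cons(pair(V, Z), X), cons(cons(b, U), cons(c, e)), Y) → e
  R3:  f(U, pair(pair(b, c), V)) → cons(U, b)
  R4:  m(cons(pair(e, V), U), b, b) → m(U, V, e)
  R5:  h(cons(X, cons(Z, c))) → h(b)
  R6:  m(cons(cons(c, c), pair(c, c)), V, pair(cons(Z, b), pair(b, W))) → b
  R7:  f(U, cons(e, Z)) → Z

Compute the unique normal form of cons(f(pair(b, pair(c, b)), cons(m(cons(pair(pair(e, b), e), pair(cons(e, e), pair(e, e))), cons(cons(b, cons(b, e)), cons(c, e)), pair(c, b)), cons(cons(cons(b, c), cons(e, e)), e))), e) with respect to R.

1. cons(f(pair(b, pair(c, b)), cons(m(cons(pair(pair(e, b), e), pair(cons(e, e), pair(e, e))), cons(cons(b, cons(b, e)), cons(c, e)), pair(c, b)), cons(cons(cons(b, c), cons(e, e)), e))), e)  →  cons(f(pair(b, pair(c, b)), cons(e, cons(cons(cons(b, c), cons(e, e)), e))), e)   [R2 at 1.2.1]
2. cons(f(pair(b, pair(c, b)), cons(e, cons(cons(cons(b, c), cons(e, e)), e))), e)  →  cons(cons(cons(cons(b, c), cons(e, e)), e), e)   [R7 at 1]

cons(cons(cons(cons(b, c), cons(e, e)), e), e)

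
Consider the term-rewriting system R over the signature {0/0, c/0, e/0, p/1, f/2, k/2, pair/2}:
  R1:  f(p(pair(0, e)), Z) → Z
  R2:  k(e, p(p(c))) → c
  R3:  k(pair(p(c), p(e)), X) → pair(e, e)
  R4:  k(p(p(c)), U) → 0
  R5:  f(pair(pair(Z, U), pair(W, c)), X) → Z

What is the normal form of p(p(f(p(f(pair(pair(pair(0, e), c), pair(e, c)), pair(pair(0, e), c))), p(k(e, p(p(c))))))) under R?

p(p(p(c)))

1. p(p(f(p(f(pair(pair(pair(0, e), c), pair(e, c)), pair(pair(0, e), c))), p(k(e, p(p(c)))))))  →  p(p(f(p(pair(0, e)), p(k(e, p(p(c)))))))   [R5 at 1.1.1.1]
2. p(p(f(p(pair(0, e)), p(k(e, p(p(c)))))))  →  p(p(p(k(e, p(p(c))))))   [R1 at 1.1]
3. p(p(p(k(e, p(p(c))))))  →  p(p(p(c)))   [R2 at 1.1.1]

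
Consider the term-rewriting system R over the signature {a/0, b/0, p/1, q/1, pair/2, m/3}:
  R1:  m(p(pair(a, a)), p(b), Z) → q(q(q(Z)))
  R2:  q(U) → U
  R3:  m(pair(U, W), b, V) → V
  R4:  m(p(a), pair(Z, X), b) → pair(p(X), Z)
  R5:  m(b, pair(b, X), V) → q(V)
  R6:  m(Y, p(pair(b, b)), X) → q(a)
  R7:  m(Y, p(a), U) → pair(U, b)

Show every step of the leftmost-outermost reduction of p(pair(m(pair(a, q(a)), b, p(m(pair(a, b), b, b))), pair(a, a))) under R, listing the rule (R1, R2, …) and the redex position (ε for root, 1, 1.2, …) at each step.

p(pair(p(b), pair(a, a)))

1. p(pair(m(pair(a, q(a)), b, p(m(pair(a, b), b, b))), pair(a, a)))  →  p(pair(p(m(pair(a, b), b, b)), pair(a, a)))   [R3 at 1.1]
2. p(pair(p(m(pair(a, b), b, b)), pair(a, a)))  →  p(pair(p(b), pair(a, a)))   [R3 at 1.1.1]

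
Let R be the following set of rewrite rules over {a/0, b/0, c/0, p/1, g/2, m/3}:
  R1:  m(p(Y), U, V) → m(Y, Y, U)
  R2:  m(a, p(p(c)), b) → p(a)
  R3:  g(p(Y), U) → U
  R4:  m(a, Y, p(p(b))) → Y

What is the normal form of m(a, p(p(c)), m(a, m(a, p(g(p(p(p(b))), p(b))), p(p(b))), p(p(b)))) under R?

p(p(c))

1. m(a, p(p(c)), m(a, m(a, p(g(p(p(p(b))), p(b))), p(p(b))), p(p(b))))  →  m(a, p(p(c)), m(a, p(g(p(p(p(b))), p(b))), p(p(b))))   [R4 at 3]
2. m(a, p(p(c)), m(a, p(g(p(p(p(b))), p(b))), p(p(b))))  →  m(a, p(p(c)), p(g(p(p(p(b))), p(b))))   [R4 at 3]
3. m(a, p(p(c)), p(g(p(p(p(b))), p(b))))  →  m(a, p(p(c)), p(p(b)))   [R3 at 3.1]
4. m(a, p(p(c)), p(p(b)))  →  p(p(c))   [R4 at ε]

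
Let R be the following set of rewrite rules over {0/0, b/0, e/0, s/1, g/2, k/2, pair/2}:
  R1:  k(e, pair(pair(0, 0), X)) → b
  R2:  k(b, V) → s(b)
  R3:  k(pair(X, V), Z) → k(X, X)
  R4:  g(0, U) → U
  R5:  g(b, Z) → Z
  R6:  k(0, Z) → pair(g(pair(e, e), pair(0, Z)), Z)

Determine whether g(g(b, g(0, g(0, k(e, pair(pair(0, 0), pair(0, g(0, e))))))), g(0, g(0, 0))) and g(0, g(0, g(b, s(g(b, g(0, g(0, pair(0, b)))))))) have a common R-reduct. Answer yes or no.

no — NF(t₁) = 0, NF(t₂) = s(pair(0, b))

Reduce t₁ = g(g(b, g(0, g(0, k(e, pair(pair(0, 0), pair(0, g(0, e))))))), g(0, g(0, 0))):
1. g(g(b, g(0, g(0, k(e, pair(pair(0, 0), pair(0, g(0, e))))))), g(0, g(0, 0)))  →  g(g(0, g(0, k(e, pair(pair(0, 0), pair(0, g(0, e)))))), g(0, g(0, 0)))   [R5 at 1]
2. g(g(0, g(0, k(e, pair(pair(0, 0), pair(0, g(0, e)))))), g(0, g(0, 0)))  →  g(g(0, k(e, pair(pair(0, 0), pair(0, g(0, e))))), g(0, g(0, 0)))   [R4 at 1]
3. g(g(0, k(e, pair(pair(0, 0), pair(0, g(0, e))))), g(0, g(0, 0)))  →  g(k(e, pair(pair(0, 0), pair(0, g(0, e)))), g(0, g(0, 0)))   [R4 at 1]
4. g(k(e, pair(pair(0, 0), pair(0, g(0, e)))), g(0, g(0, 0)))  →  g(b, g(0, g(0, 0)))   [R1 at 1]
5. g(b, g(0, g(0, 0)))  →  g(0, g(0, 0))   [R5 at ε]
6. g(0, g(0, 0))  →  g(0, 0)   [R4 at ε]
7. g(0, 0)  →  0   [R4 at ε]

Reduce t₂ = g(0, g(0, g(b, s(g(b, g(0, g(0, pair(0, b)))))))):
1. g(0, g(0, g(b, s(g(b, g(0, g(0, pair(0, b))))))))  →  g(0, g(b, s(g(b, g(0, g(0, pair(0, b)))))))   [R4 at ε]
2. g(0, g(b, s(g(b, g(0, g(0, pair(0, b)))))))  →  g(b, s(g(b, g(0, g(0, pair(0, b))))))   [R4 at ε]
3. g(b, s(g(b, g(0, g(0, pair(0, b))))))  →  s(g(b, g(0, g(0, pair(0, b)))))   [R5 at ε]
4. s(g(b, g(0, g(0, pair(0, b)))))  →  s(g(0, g(0, pair(0, b))))   [R5 at 1]
5. s(g(0, g(0, pair(0, b))))  →  s(g(0, pair(0, b)))   [R4 at 1]
6. s(g(0, pair(0, b)))  →  s(pair(0, b))   [R4 at 1]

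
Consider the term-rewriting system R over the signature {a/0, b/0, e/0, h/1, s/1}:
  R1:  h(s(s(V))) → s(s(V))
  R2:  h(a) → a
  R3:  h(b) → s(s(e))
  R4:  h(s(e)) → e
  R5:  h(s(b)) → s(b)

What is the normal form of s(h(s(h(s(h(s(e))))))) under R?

s(e)

1. s(h(s(h(s(h(s(e)))))))  →  s(h(s(h(s(e)))))   [R4 at 1.1.1.1.1]
2. s(h(s(h(s(e)))))  →  s(h(s(e)))   [R4 at 1.1.1]
3. s(h(s(e)))  →  s(e)   [R4 at 1]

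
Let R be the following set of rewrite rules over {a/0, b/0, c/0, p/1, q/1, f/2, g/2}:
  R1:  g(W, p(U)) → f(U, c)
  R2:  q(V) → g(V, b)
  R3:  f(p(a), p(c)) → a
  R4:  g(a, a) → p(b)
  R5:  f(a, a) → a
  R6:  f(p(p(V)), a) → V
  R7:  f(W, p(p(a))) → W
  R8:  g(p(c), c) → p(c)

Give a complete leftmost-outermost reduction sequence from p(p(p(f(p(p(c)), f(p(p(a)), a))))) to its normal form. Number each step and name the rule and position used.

p(p(p(c)))

1. p(p(p(f(p(p(c)), f(p(p(a)), a)))))  →  p(p(p(f(p(p(c)), a))))   [R6 at 1.1.1.2]
2. p(p(p(f(p(p(c)), a))))  →  p(p(p(c)))   [R6 at 1.1.1]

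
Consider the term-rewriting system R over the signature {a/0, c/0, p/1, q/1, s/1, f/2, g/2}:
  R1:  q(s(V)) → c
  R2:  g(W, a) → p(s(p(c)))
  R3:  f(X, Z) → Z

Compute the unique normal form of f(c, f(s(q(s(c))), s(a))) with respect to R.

1. f(c, f(s(q(s(c))), s(a)))  →  f(s(q(s(c))), s(a))   [R3 at ε]
2. f(s(q(s(c))), s(a))  →  s(a)   [R3 at ε]

s(a)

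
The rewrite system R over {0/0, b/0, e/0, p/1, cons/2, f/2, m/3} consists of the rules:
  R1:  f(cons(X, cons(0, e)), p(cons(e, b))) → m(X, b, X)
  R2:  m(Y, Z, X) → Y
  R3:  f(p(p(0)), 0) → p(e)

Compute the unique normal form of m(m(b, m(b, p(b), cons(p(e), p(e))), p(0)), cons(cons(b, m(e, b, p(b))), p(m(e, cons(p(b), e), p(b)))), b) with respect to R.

1. m(m(b, m(b, p(b), cons(p(e), p(e))), p(0)), cons(cons(b, m(e, b, p(b))), p(m(e, cons(p(b), e), p(b)))), b)  →  m(b, m(b, p(b), cons(p(e), p(e))), p(0))   [R2 at ε]
2. m(b, m(b, p(b), cons(p(e), p(e))), p(0))  →  b   [R2 at ε]

b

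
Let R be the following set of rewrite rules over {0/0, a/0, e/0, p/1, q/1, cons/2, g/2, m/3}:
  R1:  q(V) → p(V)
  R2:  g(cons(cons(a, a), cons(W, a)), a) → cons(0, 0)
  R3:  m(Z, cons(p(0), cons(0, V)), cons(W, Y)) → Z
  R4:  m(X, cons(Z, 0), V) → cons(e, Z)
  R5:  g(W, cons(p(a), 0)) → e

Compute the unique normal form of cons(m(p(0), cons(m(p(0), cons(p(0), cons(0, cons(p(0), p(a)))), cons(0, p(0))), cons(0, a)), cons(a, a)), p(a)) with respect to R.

1. cons(m(p(0), cons(m(p(0), cons(p(0), cons(0, cons(p(0), p(a)))), cons(0, p(0))), cons(0, a)), cons(a, a)), p(a))  →  cons(m(p(0), cons(p(0), cons(0, a)), cons(a, a)), p(a))   [R3 at 1.2.1]
2. cons(m(p(0), cons(p(0), cons(0, a)), cons(a, a)), p(a))  →  cons(p(0), p(a))   [R3 at 1]

cons(p(0), p(a))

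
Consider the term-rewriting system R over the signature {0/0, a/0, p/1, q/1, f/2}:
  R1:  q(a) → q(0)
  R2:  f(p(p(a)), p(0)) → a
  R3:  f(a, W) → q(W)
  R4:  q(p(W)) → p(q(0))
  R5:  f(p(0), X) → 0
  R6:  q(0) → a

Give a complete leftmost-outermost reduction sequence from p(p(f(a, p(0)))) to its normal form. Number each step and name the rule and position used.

p(p(p(a)))

1. p(p(f(a, p(0))))  →  p(p(q(p(0))))   [R3 at 1.1]
2. p(p(q(p(0))))  →  p(p(p(q(0))))   [R4 at 1.1]
3. p(p(p(q(0))))  →  p(p(p(a)))   [R6 at 1.1.1]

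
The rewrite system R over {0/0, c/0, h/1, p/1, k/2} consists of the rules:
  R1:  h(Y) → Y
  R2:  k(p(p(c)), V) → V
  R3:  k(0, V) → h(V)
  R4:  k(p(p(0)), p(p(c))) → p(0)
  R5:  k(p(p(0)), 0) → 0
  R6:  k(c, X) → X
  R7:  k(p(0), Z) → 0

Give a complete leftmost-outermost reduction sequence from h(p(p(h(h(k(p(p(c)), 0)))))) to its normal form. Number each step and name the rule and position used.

p(p(0))

1. h(p(p(h(h(k(p(p(c)), 0))))))  →  p(p(h(h(k(p(p(c)), 0)))))   [R1 at ε]
2. p(p(h(h(k(p(p(c)), 0)))))  →  p(p(h(k(p(p(c)), 0))))   [R1 at 1.1]
3. p(p(h(k(p(p(c)), 0))))  →  p(p(k(p(p(c)), 0)))   [R1 at 1.1]
4. p(p(k(p(p(c)), 0)))  →  p(p(0))   [R2 at 1.1]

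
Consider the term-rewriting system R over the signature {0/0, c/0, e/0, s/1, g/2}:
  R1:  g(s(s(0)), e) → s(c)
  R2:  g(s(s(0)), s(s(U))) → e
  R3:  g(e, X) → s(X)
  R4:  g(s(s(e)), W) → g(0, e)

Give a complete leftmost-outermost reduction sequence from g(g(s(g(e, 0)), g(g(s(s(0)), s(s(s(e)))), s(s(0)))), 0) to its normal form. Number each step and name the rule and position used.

1. g(g(s(g(e, 0)), g(g(s(s(0)), s(s(s(e)))), s(s(0)))), 0)  →  g(g(s(s(0)), g(g(s(s(0)), s(s(s(e)))), s(s(0)))), 0)   [R3 at 1.1.1]
2. g(g(s(s(0)), g(g(s(s(0)), s(s(s(e)))), s(s(0)))), 0)  →  g(g(s(s(0)), g(e, s(s(0)))), 0)   [R2 at 1.2.1]
3. g(g(s(s(0)), g(e, s(s(0)))), 0)  →  g(g(s(s(0)), s(s(s(0)))), 0)   [R3 at 1.2]
4. g(g(s(s(0)), s(s(s(0)))), 0)  →  g(e, 0)   [R2 at 1]
5. g(e, 0)  →  s(0)   [R3 at ε]

s(0)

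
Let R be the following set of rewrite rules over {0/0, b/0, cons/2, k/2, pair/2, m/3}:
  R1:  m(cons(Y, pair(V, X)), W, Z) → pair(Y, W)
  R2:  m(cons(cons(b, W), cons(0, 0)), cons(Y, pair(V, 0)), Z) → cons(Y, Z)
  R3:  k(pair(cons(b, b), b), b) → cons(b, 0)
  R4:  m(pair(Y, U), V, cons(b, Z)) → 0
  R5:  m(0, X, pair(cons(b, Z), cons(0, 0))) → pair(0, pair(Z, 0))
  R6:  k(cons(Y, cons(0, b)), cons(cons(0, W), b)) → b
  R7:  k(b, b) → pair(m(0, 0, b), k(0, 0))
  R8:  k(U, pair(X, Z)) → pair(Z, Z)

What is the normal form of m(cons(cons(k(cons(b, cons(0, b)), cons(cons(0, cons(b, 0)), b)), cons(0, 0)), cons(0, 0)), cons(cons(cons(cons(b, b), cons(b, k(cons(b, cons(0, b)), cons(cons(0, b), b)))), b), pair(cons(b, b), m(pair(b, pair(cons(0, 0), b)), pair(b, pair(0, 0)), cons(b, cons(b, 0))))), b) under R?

cons(cons(cons(cons(b, b), cons(b, b)), b), b)

1. m(cons(cons(k(cons(b, cons(0, b)), cons(cons(0, cons(b, 0)), b)), cons(0, 0)), cons(0, 0)), cons(cons(cons(cons(b, b), cons(b, k(cons(b, cons(0, b)), cons(cons(0, b), b)))), b), pair(cons(b, b), m(pair(b, pair(cons(0, 0), b)), pair(b, pair(0, 0)), cons(b, cons(b, 0))))), b)  →  m(cons(cons(b, cons(0, 0)), cons(0, 0)), cons(cons(cons(cons(b, b), cons(b, k(cons(b, cons(0, b)), cons(cons(0, b), b)))), b), pair(cons(b, b), m(pair(b, pair(cons(0, 0), b)), pair(b, pair(0, 0)), cons(b, cons(b, 0))))), b)   [R6 at 1.1.1]
2. m(cons(cons(b, cons(0, 0)), cons(0, 0)), cons(cons(cons(cons(b, b), cons(b, k(cons(b, cons(0, b)), cons(cons(0, b), b)))), b), pair(cons(b, b), m(pair(b, pair(cons(0, 0), b)), pair(b, pair(0, 0)), cons(b, cons(b, 0))))), b)  →  m(cons(cons(b, cons(0, 0)), cons(0, 0)), cons(cons(cons(cons(b, b), cons(b, b)), b), pair(cons(b, b), m(pair(b, pair(cons(0, 0), b)), pair(b, pair(0, 0)), cons(b, cons(b, 0))))), b)   [R6 at 2.1.1.2.2]
3. m(cons(cons(b, cons(0, 0)), cons(0, 0)), cons(cons(cons(cons(b, b), cons(b, b)), b), pair(cons(b, b), m(pair(b, pair(cons(0, 0), b)), pair(b, pair(0, 0)), cons(b, cons(b, 0))))), b)  →  m(cons(cons(b, cons(0, 0)), cons(0, 0)), cons(cons(cons(cons(b, b), cons(b, b)), b), pair(cons(b, b), 0)), b)   [R4 at 2.2.2]
4. m(cons(cons(b, cons(0, 0)), cons(0, 0)), cons(cons(cons(cons(b, b), cons(b, b)), b), pair(cons(b, b), 0)), b)  →  cons(cons(cons(cons(b, b), cons(b, b)), b), b)   [R2 at ε]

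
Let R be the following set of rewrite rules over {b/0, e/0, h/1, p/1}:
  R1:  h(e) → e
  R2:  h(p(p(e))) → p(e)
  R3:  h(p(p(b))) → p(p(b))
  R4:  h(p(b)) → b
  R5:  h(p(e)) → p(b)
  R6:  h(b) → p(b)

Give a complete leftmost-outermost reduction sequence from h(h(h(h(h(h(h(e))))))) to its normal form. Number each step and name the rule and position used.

e

1. h(h(h(h(h(h(h(e)))))))  →  h(h(h(h(h(h(e))))))   [R1 at 1.1.1.1.1.1]
2. h(h(h(h(h(h(e))))))  →  h(h(h(h(h(e)))))   [R1 at 1.1.1.1.1]
3. h(h(h(h(h(e)))))  →  h(h(h(h(e))))   [R1 at 1.1.1.1]
4. h(h(h(h(e))))  →  h(h(h(e)))   [R1 at 1.1.1]
5. h(h(h(e)))  →  h(h(e))   [R1 at 1.1]
6. h(h(e))  →  h(e)   [R1 at 1]
7. h(e)  →  e   [R1 at ε]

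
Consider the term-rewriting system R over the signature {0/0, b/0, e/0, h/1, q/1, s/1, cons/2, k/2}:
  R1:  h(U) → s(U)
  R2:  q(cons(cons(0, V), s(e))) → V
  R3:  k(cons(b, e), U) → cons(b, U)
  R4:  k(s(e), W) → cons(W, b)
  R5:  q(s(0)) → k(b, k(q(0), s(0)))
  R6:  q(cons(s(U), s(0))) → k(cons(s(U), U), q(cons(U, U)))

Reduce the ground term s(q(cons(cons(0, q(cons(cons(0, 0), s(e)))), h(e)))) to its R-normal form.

s(0)

1. s(q(cons(cons(0, q(cons(cons(0, 0), s(e)))), h(e))))  →  s(q(cons(cons(0, 0), h(e))))   [R2 at 1.1.1.2]
2. s(q(cons(cons(0, 0), h(e))))  →  s(q(cons(cons(0, 0), s(e))))   [R1 at 1.1.2]
3. s(q(cons(cons(0, 0), s(e))))  →  s(0)   [R2 at 1]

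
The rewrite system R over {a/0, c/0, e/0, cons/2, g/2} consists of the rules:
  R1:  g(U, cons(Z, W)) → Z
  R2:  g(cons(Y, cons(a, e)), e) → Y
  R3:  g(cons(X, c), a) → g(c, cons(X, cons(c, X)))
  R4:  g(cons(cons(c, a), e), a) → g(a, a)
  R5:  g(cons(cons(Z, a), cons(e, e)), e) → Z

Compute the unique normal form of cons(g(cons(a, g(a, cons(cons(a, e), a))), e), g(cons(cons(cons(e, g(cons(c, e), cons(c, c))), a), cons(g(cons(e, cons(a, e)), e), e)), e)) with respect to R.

1. cons(g(cons(a, g(a, cons(cons(a, e), a))), e), g(cons(cons(cons(e, g(cons(c, e), cons(c, c))), a), cons(g(cons(e, cons(a, e)), e), e)), e))  →  cons(g(cons(a, cons(a, e)), e), g(cons(cons(cons(e, g(cons(c, e), cons(c, c))), a), cons(g(cons(e, cons(a, e)), e), e)), e))   [R1 at 1.1.2]
2. cons(g(cons(a, cons(a, e)), e), g(cons(cons(cons(e, g(cons(c, e), cons(c, c))), a), cons(g(cons(e, cons(a, e)), e), e)), e))  →  cons(a, g(cons(cons(cons(e, g(cons(c, e), cons(c, c))), a), cons(g(cons(e, cons(a, e)), e), e)), e))   [R2 at 1]
3. cons(a, g(cons(cons(cons(e, g(cons(c, e), cons(c, c))), a), cons(g(cons(e, cons(a, e)), e), e)), e))  →  cons(a, g(cons(cons(cons(e, c), a), cons(g(cons(e, cons(a, e)), e), e)), e))   [R1 at 2.1.1.1.2]
4. cons(a, g(cons(cons(cons(e, c), a), cons(g(cons(e, cons(a, e)), e), e)), e))  →  cons(a, g(cons(cons(cons(e, c), a), cons(e, e)), e))   [R2 at 2.1.2.1]
5. cons(a, g(cons(cons(cons(e, c), a), cons(e, e)), e))  →  cons(a, cons(e, c))   [R5 at 2]

cons(a, cons(e, c))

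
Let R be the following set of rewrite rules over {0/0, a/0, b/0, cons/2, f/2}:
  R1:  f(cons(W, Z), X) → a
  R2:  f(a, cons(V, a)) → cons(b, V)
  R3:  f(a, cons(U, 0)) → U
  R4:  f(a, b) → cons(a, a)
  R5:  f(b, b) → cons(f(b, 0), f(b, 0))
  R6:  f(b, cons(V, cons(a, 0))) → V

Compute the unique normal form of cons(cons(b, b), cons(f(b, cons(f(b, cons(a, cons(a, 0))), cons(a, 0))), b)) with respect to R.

1. cons(cons(b, b), cons(f(b, cons(f(b, cons(a, cons(a, 0))), cons(a, 0))), b))  →  cons(cons(b, b), cons(f(b, cons(a, cons(a, 0))), b))   [R6 at 2.1]
2. cons(cons(b, b), cons(f(b, cons(a, cons(a, 0))), b))  →  cons(cons(b, b), cons(a, b))   [R6 at 2.1]

cons(cons(b, b), cons(a, b))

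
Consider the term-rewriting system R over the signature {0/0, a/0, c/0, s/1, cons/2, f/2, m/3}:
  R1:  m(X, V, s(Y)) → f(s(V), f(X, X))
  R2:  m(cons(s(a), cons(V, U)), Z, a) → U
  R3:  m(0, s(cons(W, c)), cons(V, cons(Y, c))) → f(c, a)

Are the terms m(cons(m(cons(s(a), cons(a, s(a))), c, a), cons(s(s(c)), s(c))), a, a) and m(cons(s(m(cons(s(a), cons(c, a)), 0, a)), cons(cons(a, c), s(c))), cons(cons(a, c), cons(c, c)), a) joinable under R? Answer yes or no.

yes — NF(t₁) = s(c), NF(t₂) = s(c)

Reduce t₁ = m(cons(m(cons(s(a), cons(a, s(a))), c, a), cons(s(s(c)), s(c))), a, a):
1. m(cons(m(cons(s(a), cons(a, s(a))), c, a), cons(s(s(c)), s(c))), a, a)  →  m(cons(s(a), cons(s(s(c)), s(c))), a, a)   [R2 at 1.1]
2. m(cons(s(a), cons(s(s(c)), s(c))), a, a)  →  s(c)   [R2 at ε]

Reduce t₂ = m(cons(s(m(cons(s(a), cons(c, a)), 0, a)), cons(cons(a, c), s(c))), cons(cons(a, c), cons(c, c)), a):
1. m(cons(s(m(cons(s(a), cons(c, a)), 0, a)), cons(cons(a, c), s(c))), cons(cons(a, c), cons(c, c)), a)  →  m(cons(s(a), cons(cons(a, c), s(c))), cons(cons(a, c), cons(c, c)), a)   [R2 at 1.1.1]
2. m(cons(s(a), cons(cons(a, c), s(c))), cons(cons(a, c), cons(c, c)), a)  →  s(c)   [R2 at ε]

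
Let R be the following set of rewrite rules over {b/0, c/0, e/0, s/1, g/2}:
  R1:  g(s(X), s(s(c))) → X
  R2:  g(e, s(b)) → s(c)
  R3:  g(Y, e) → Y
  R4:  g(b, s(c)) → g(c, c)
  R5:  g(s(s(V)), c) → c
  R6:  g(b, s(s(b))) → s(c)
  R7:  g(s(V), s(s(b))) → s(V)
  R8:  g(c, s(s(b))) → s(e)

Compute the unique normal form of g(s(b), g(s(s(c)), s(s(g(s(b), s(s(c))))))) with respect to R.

1. g(s(b), g(s(s(c)), s(s(g(s(b), s(s(c)))))))  →  g(s(b), g(s(s(c)), s(s(b))))   [R1 at 2.2.1.1]
2. g(s(b), g(s(s(c)), s(s(b))))  →  g(s(b), s(s(c)))   [R7 at 2]
3. g(s(b), s(s(c)))  →  b   [R1 at ε]

b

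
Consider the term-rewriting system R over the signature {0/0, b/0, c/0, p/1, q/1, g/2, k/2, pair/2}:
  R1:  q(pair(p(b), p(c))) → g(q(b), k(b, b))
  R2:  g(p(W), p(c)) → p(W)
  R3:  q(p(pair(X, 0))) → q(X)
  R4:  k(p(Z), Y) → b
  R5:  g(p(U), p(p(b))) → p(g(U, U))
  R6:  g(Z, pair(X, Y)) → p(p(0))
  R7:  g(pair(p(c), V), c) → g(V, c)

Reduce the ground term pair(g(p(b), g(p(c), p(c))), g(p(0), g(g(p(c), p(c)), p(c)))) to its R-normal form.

pair(p(b), p(0))

1. pair(g(p(b), g(p(c), p(c))), g(p(0), g(g(p(c), p(c)), p(c))))  →  pair(g(p(b), p(c)), g(p(0), g(g(p(c), p(c)), p(c))))   [R2 at 1.2]
2. pair(g(p(b), p(c)), g(p(0), g(g(p(c), p(c)), p(c))))  →  pair(p(b), g(p(0), g(g(p(c), p(c)), p(c))))   [R2 at 1]
3. pair(p(b), g(p(0), g(g(p(c), p(c)), p(c))))  →  pair(p(b), g(p(0), g(p(c), p(c))))   [R2 at 2.2.1]
4. pair(p(b), g(p(0), g(p(c), p(c))))  →  pair(p(b), g(p(0), p(c)))   [R2 at 2.2]
5. pair(p(b), g(p(0), p(c)))  →  pair(p(b), p(0))   [R2 at 2]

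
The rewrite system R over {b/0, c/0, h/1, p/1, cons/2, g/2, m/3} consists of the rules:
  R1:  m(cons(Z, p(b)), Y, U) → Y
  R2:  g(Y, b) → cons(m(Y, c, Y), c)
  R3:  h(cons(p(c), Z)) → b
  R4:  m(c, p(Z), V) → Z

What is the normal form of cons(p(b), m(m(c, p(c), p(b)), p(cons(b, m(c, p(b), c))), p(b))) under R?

1. cons(p(b), m(m(c, p(c), p(b)), p(cons(b, m(c, p(b), c))), p(b)))  →  cons(p(b), m(c, p(cons(b, m(c, p(b), c))), p(b)))   [R4 at 2.1]
2. cons(p(b), m(c, p(cons(b, m(c, p(b), c))), p(b)))  →  cons(p(b), cons(b, m(c, p(b), c)))   [R4 at 2]
3. cons(p(b), cons(b, m(c, p(b), c)))  →  cons(p(b), cons(b, b))   [R4 at 2.2]

cons(p(b), cons(b, b))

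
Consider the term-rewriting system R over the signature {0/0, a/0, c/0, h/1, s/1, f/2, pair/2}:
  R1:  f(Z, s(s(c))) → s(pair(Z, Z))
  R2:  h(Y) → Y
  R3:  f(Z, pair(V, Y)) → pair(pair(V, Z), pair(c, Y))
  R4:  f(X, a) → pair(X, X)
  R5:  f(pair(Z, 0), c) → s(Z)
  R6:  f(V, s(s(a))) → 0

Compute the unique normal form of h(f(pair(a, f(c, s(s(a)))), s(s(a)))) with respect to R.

1. h(f(pair(a, f(c, s(s(a)))), s(s(a))))  →  f(pair(a, f(c, s(s(a)))), s(s(a)))   [R2 at ε]
2. f(pair(a, f(c, s(s(a)))), s(s(a)))  →  0   [R6 at ε]

0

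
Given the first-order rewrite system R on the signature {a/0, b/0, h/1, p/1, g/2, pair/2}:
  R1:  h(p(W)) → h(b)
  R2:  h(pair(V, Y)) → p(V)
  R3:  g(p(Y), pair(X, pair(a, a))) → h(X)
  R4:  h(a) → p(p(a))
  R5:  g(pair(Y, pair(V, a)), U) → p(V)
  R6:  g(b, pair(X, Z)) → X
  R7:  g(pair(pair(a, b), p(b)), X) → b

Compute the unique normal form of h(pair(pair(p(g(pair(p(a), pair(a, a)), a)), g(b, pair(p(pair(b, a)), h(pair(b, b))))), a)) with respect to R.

1. h(pair(pair(p(g(pair(p(a), pair(a, a)), a)), g(b, pair(p(pair(b, a)), h(pair(b, b))))), a))  →  p(pair(p(g(pair(p(a), pair(a, a)), a)), g(b, pair(p(pair(b, a)), h(pair(b, b))))))   [R2 at ε]
2. p(pair(p(g(pair(p(a), pair(a, a)), a)), g(b, pair(p(pair(b, a)), h(pair(b, b))))))  →  p(pair(p(p(a)), g(b, pair(p(pair(b, a)), h(pair(b, b))))))   [R5 at 1.1.1]
3. p(pair(p(p(a)), g(b, pair(p(pair(b, a)), h(pair(b, b))))))  →  p(pair(p(p(a)), p(pair(b, a))))   [R6 at 1.2]

p(pair(p(p(a)), p(pair(b, a))))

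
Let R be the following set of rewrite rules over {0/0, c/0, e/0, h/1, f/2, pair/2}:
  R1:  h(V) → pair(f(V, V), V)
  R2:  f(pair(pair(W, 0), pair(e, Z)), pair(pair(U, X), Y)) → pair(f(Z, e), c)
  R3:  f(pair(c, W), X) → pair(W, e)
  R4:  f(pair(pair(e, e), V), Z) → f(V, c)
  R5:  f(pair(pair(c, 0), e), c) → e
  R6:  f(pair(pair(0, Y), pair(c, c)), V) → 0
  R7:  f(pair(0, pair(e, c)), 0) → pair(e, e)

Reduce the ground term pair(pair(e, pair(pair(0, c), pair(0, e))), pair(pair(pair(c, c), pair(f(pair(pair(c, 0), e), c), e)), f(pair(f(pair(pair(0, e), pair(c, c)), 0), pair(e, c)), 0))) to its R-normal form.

pair(pair(e, pair(pair(0, c), pair(0, e))), pair(pair(pair(c, c), pair(e, e)), pair(e, e)))

1. pair(pair(e, pair(pair(0, c), pair(0, e))), pair(pair(pair(c, c), pair(f(pair(pair(c, 0), e), c), e)), f(pair(f(pair(pair(0, e), pair(c, c)), 0), pair(e, c)), 0)))  →  pair(pair(e, pair(pair(0, c), pair(0, e))), pair(pair(pair(c, c), pair(e, e)), f(pair(f(pair(pair(0, e), pair(c, c)), 0), pair(e, c)), 0)))   [R5 at 2.1.2.1]
2. pair(pair(e, pair(pair(0, c), pair(0, e))), pair(pair(pair(c, c), pair(e, e)), f(pair(f(pair(pair(0, e), pair(c, c)), 0), pair(e, c)), 0)))  →  pair(pair(e, pair(pair(0, c), pair(0, e))), pair(pair(pair(c, c), pair(e, e)), f(pair(0, pair(e, c)), 0)))   [R6 at 2.2.1.1]
3. pair(pair(e, pair(pair(0, c), pair(0, e))), pair(pair(pair(c, c), pair(e, e)), f(pair(0, pair(e, c)), 0)))  →  pair(pair(e, pair(pair(0, c), pair(0, e))), pair(pair(pair(c, c), pair(e, e)), pair(e, e)))   [R7 at 2.2]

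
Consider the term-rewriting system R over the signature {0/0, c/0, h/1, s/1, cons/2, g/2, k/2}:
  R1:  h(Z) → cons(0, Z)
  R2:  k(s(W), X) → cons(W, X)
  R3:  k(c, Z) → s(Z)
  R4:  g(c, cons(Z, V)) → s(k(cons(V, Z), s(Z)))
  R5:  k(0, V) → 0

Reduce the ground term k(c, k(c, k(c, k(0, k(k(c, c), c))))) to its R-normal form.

s(s(s(0)))

1. k(c, k(c, k(c, k(0, k(k(c, c), c)))))  →  s(k(c, k(c, k(0, k(k(c, c), c)))))   [R3 at ε]
2. s(k(c, k(c, k(0, k(k(c, c), c)))))  →  s(s(k(c, k(0, k(k(c, c), c)))))   [R3 at 1]
3. s(s(k(c, k(0, k(k(c, c), c)))))  →  s(s(s(k(0, k(k(c, c), c)))))   [R3 at 1.1]
4. s(s(s(k(0, k(k(c, c), c)))))  →  s(s(s(0)))   [R5 at 1.1.1]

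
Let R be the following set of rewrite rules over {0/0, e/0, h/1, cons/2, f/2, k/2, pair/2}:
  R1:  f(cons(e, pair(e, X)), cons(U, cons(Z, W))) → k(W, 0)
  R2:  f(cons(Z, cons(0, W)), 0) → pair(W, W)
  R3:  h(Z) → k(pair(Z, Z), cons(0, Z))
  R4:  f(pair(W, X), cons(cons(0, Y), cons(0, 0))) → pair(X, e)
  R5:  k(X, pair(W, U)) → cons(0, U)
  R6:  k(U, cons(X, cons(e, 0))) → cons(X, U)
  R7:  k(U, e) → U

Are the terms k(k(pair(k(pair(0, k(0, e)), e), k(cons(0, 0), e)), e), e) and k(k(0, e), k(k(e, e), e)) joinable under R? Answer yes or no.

Reduce t₁ = k(k(pair(k(pair(0, k(0, e)), e), k(cons(0, 0), e)), e), e):
1. k(k(pair(k(pair(0, k(0, e)), e), k(cons(0, 0), e)), e), e)  →  k(pair(k(pair(0, k(0, e)), e), k(cons(0, 0), e)), e)   [R7 at ε]
2. k(pair(k(pair(0, k(0, e)), e), k(cons(0, 0), e)), e)  →  pair(k(pair(0, k(0, e)), e), k(cons(0, 0), e))   [R7 at ε]
3. pair(k(pair(0, k(0, e)), e), k(cons(0, 0), e))  →  pair(pair(0, k(0, e)), k(cons(0, 0), e))   [R7 at 1]
4. pair(pair(0, k(0, e)), k(cons(0, 0), e))  →  pair(pair(0, 0), k(cons(0, 0), e))   [R7 at 1.2]
5. pair(pair(0, 0), k(cons(0, 0), e))  →  pair(pair(0, 0), cons(0, 0))   [R7 at 2]

Reduce t₂ = k(k(0, e), k(k(e, e), e)):
1. k(k(0, e), k(k(e, e), e))  →  k(0, k(k(e, e), e))   [R7 at 1]
2. k(0, k(k(e, e), e))  →  k(0, k(e, e))   [R7 at 2]
3. k(0, k(e, e))  →  k(0, e)   [R7 at 2]
4. k(0, e)  →  0   [R7 at ε]

no — NF(t₁) = pair(pair(0, 0), cons(0, 0)), NF(t₂) = 0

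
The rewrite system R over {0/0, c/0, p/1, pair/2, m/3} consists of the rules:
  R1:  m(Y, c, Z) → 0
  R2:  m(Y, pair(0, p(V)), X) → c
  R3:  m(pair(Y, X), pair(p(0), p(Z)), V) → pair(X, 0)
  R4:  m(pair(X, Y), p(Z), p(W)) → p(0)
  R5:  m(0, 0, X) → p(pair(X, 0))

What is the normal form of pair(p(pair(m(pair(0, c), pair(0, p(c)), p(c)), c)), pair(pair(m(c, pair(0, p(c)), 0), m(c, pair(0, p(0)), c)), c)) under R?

1. pair(p(pair(m(pair(0, c), pair(0, p(c)), p(c)), c)), pair(pair(m(c, pair(0, p(c)), 0), m(c, pair(0, p(0)), c)), c))  →  pair(p(pair(c, c)), pair(pair(m(c, pair(0, p(c)), 0), m(c, pair(0, p(0)), c)), c))   [R2 at 1.1.1]
2. pair(p(pair(c, c)), pair(pair(m(c, pair(0, p(c)), 0), m(c, pair(0, p(0)), c)), c))  →  pair(p(pair(c, c)), pair(pair(c, m(c, pair(0, p(0)), c)), c))   [R2 at 2.1.1]
3. pair(p(pair(c, c)), pair(pair(c, m(c, pair(0, p(0)), c)), c))  →  pair(p(pair(c, c)), pair(pair(c, c), c))   [R2 at 2.1.2]

pair(p(pair(c, c)), pair(pair(c, c), c))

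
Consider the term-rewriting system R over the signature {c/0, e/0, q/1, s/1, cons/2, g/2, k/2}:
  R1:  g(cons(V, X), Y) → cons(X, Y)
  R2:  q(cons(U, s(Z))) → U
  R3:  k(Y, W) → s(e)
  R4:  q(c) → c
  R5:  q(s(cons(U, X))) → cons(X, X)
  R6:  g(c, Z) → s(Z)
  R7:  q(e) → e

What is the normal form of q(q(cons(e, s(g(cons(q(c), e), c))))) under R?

1. q(q(cons(e, s(g(cons(q(c), e), c)))))  →  q(e)   [R2 at 1]
2. q(e)  →  e   [R7 at ε]

e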